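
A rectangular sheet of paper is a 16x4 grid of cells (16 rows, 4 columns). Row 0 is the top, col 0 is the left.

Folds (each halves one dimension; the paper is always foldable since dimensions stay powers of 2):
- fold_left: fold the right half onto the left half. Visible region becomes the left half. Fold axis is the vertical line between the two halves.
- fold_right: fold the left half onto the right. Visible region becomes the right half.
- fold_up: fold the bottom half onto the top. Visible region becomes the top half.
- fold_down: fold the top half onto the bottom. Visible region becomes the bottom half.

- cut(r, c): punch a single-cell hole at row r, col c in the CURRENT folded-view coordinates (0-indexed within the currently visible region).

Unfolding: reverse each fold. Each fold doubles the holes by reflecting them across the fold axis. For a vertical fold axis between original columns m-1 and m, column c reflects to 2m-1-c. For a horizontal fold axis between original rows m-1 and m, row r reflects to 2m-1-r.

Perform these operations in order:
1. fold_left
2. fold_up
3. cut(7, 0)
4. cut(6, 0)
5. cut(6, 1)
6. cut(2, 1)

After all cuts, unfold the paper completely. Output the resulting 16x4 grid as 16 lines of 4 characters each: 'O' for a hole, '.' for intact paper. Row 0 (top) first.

Op 1 fold_left: fold axis v@2; visible region now rows[0,16) x cols[0,2) = 16x2
Op 2 fold_up: fold axis h@8; visible region now rows[0,8) x cols[0,2) = 8x2
Op 3 cut(7, 0): punch at orig (7,0); cuts so far [(7, 0)]; region rows[0,8) x cols[0,2) = 8x2
Op 4 cut(6, 0): punch at orig (6,0); cuts so far [(6, 0), (7, 0)]; region rows[0,8) x cols[0,2) = 8x2
Op 5 cut(6, 1): punch at orig (6,1); cuts so far [(6, 0), (6, 1), (7, 0)]; region rows[0,8) x cols[0,2) = 8x2
Op 6 cut(2, 1): punch at orig (2,1); cuts so far [(2, 1), (6, 0), (6, 1), (7, 0)]; region rows[0,8) x cols[0,2) = 8x2
Unfold 1 (reflect across h@8): 8 holes -> [(2, 1), (6, 0), (6, 1), (7, 0), (8, 0), (9, 0), (9, 1), (13, 1)]
Unfold 2 (reflect across v@2): 16 holes -> [(2, 1), (2, 2), (6, 0), (6, 1), (6, 2), (6, 3), (7, 0), (7, 3), (8, 0), (8, 3), (9, 0), (9, 1), (9, 2), (9, 3), (13, 1), (13, 2)]

Answer: ....
....
.OO.
....
....
....
OOOO
O..O
O..O
OOOO
....
....
....
.OO.
....
....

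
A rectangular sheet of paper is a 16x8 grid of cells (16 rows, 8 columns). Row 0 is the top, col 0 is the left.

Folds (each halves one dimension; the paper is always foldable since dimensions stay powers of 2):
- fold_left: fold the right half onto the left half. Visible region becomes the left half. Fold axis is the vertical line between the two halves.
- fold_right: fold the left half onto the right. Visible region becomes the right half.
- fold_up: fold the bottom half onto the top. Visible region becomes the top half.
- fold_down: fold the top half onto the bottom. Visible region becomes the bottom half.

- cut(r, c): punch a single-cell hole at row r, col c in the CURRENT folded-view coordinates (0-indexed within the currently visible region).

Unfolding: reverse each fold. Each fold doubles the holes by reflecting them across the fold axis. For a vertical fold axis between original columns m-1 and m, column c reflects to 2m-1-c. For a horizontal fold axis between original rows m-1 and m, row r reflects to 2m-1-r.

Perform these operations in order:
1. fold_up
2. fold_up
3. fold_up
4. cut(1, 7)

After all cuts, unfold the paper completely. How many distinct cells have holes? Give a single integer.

Op 1 fold_up: fold axis h@8; visible region now rows[0,8) x cols[0,8) = 8x8
Op 2 fold_up: fold axis h@4; visible region now rows[0,4) x cols[0,8) = 4x8
Op 3 fold_up: fold axis h@2; visible region now rows[0,2) x cols[0,8) = 2x8
Op 4 cut(1, 7): punch at orig (1,7); cuts so far [(1, 7)]; region rows[0,2) x cols[0,8) = 2x8
Unfold 1 (reflect across h@2): 2 holes -> [(1, 7), (2, 7)]
Unfold 2 (reflect across h@4): 4 holes -> [(1, 7), (2, 7), (5, 7), (6, 7)]
Unfold 3 (reflect across h@8): 8 holes -> [(1, 7), (2, 7), (5, 7), (6, 7), (9, 7), (10, 7), (13, 7), (14, 7)]

Answer: 8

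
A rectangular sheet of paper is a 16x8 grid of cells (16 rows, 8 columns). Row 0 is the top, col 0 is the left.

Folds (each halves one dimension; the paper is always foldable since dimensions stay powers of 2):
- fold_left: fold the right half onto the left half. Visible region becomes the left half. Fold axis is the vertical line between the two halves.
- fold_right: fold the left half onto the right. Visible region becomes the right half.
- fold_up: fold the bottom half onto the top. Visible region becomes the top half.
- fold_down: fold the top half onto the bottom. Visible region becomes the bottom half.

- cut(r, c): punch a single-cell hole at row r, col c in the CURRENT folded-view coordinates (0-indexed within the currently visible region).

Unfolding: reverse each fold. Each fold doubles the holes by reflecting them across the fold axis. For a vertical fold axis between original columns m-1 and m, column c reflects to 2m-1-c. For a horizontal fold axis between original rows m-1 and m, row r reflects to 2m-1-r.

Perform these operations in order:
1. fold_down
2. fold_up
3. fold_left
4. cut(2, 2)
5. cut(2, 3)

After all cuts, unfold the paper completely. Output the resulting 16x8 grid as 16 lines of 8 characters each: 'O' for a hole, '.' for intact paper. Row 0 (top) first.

Op 1 fold_down: fold axis h@8; visible region now rows[8,16) x cols[0,8) = 8x8
Op 2 fold_up: fold axis h@12; visible region now rows[8,12) x cols[0,8) = 4x8
Op 3 fold_left: fold axis v@4; visible region now rows[8,12) x cols[0,4) = 4x4
Op 4 cut(2, 2): punch at orig (10,2); cuts so far [(10, 2)]; region rows[8,12) x cols[0,4) = 4x4
Op 5 cut(2, 3): punch at orig (10,3); cuts so far [(10, 2), (10, 3)]; region rows[8,12) x cols[0,4) = 4x4
Unfold 1 (reflect across v@4): 4 holes -> [(10, 2), (10, 3), (10, 4), (10, 5)]
Unfold 2 (reflect across h@12): 8 holes -> [(10, 2), (10, 3), (10, 4), (10, 5), (13, 2), (13, 3), (13, 4), (13, 5)]
Unfold 3 (reflect across h@8): 16 holes -> [(2, 2), (2, 3), (2, 4), (2, 5), (5, 2), (5, 3), (5, 4), (5, 5), (10, 2), (10, 3), (10, 4), (10, 5), (13, 2), (13, 3), (13, 4), (13, 5)]

Answer: ........
........
..OOOO..
........
........
..OOOO..
........
........
........
........
..OOOO..
........
........
..OOOO..
........
........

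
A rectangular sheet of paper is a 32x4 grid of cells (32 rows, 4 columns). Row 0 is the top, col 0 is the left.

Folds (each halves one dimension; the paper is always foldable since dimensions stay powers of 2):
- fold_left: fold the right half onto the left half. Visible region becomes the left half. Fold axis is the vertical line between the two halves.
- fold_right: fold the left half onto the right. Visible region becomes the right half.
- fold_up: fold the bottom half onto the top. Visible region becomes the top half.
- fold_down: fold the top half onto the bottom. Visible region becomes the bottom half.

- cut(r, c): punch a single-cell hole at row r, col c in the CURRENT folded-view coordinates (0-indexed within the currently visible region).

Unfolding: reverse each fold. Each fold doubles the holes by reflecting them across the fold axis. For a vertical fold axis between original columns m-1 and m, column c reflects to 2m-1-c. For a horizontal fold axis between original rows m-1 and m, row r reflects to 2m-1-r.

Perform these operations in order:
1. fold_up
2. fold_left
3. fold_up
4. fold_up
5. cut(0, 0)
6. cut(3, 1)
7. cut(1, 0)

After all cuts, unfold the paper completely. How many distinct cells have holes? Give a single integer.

Op 1 fold_up: fold axis h@16; visible region now rows[0,16) x cols[0,4) = 16x4
Op 2 fold_left: fold axis v@2; visible region now rows[0,16) x cols[0,2) = 16x2
Op 3 fold_up: fold axis h@8; visible region now rows[0,8) x cols[0,2) = 8x2
Op 4 fold_up: fold axis h@4; visible region now rows[0,4) x cols[0,2) = 4x2
Op 5 cut(0, 0): punch at orig (0,0); cuts so far [(0, 0)]; region rows[0,4) x cols[0,2) = 4x2
Op 6 cut(3, 1): punch at orig (3,1); cuts so far [(0, 0), (3, 1)]; region rows[0,4) x cols[0,2) = 4x2
Op 7 cut(1, 0): punch at orig (1,0); cuts so far [(0, 0), (1, 0), (3, 1)]; region rows[0,4) x cols[0,2) = 4x2
Unfold 1 (reflect across h@4): 6 holes -> [(0, 0), (1, 0), (3, 1), (4, 1), (6, 0), (7, 0)]
Unfold 2 (reflect across h@8): 12 holes -> [(0, 0), (1, 0), (3, 1), (4, 1), (6, 0), (7, 0), (8, 0), (9, 0), (11, 1), (12, 1), (14, 0), (15, 0)]
Unfold 3 (reflect across v@2): 24 holes -> [(0, 0), (0, 3), (1, 0), (1, 3), (3, 1), (3, 2), (4, 1), (4, 2), (6, 0), (6, 3), (7, 0), (7, 3), (8, 0), (8, 3), (9, 0), (9, 3), (11, 1), (11, 2), (12, 1), (12, 2), (14, 0), (14, 3), (15, 0), (15, 3)]
Unfold 4 (reflect across h@16): 48 holes -> [(0, 0), (0, 3), (1, 0), (1, 3), (3, 1), (3, 2), (4, 1), (4, 2), (6, 0), (6, 3), (7, 0), (7, 3), (8, 0), (8, 3), (9, 0), (9, 3), (11, 1), (11, 2), (12, 1), (12, 2), (14, 0), (14, 3), (15, 0), (15, 3), (16, 0), (16, 3), (17, 0), (17, 3), (19, 1), (19, 2), (20, 1), (20, 2), (22, 0), (22, 3), (23, 0), (23, 3), (24, 0), (24, 3), (25, 0), (25, 3), (27, 1), (27, 2), (28, 1), (28, 2), (30, 0), (30, 3), (31, 0), (31, 3)]

Answer: 48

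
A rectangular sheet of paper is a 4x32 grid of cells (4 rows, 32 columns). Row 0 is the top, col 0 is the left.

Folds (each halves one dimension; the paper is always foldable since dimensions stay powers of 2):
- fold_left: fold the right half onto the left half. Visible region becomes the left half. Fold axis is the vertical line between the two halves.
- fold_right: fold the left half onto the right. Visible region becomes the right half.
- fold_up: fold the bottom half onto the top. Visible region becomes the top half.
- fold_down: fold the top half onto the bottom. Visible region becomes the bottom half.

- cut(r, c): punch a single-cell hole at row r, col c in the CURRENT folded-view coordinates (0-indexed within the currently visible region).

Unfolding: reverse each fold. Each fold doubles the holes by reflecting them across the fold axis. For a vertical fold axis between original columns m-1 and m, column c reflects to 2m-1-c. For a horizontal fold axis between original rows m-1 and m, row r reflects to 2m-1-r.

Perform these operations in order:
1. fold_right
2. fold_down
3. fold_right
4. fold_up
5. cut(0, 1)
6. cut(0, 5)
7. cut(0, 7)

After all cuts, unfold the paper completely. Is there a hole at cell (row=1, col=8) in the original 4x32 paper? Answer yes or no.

Answer: no

Derivation:
Op 1 fold_right: fold axis v@16; visible region now rows[0,4) x cols[16,32) = 4x16
Op 2 fold_down: fold axis h@2; visible region now rows[2,4) x cols[16,32) = 2x16
Op 3 fold_right: fold axis v@24; visible region now rows[2,4) x cols[24,32) = 2x8
Op 4 fold_up: fold axis h@3; visible region now rows[2,3) x cols[24,32) = 1x8
Op 5 cut(0, 1): punch at orig (2,25); cuts so far [(2, 25)]; region rows[2,3) x cols[24,32) = 1x8
Op 6 cut(0, 5): punch at orig (2,29); cuts so far [(2, 25), (2, 29)]; region rows[2,3) x cols[24,32) = 1x8
Op 7 cut(0, 7): punch at orig (2,31); cuts so far [(2, 25), (2, 29), (2, 31)]; region rows[2,3) x cols[24,32) = 1x8
Unfold 1 (reflect across h@3): 6 holes -> [(2, 25), (2, 29), (2, 31), (3, 25), (3, 29), (3, 31)]
Unfold 2 (reflect across v@24): 12 holes -> [(2, 16), (2, 18), (2, 22), (2, 25), (2, 29), (2, 31), (3, 16), (3, 18), (3, 22), (3, 25), (3, 29), (3, 31)]
Unfold 3 (reflect across h@2): 24 holes -> [(0, 16), (0, 18), (0, 22), (0, 25), (0, 29), (0, 31), (1, 16), (1, 18), (1, 22), (1, 25), (1, 29), (1, 31), (2, 16), (2, 18), (2, 22), (2, 25), (2, 29), (2, 31), (3, 16), (3, 18), (3, 22), (3, 25), (3, 29), (3, 31)]
Unfold 4 (reflect across v@16): 48 holes -> [(0, 0), (0, 2), (0, 6), (0, 9), (0, 13), (0, 15), (0, 16), (0, 18), (0, 22), (0, 25), (0, 29), (0, 31), (1, 0), (1, 2), (1, 6), (1, 9), (1, 13), (1, 15), (1, 16), (1, 18), (1, 22), (1, 25), (1, 29), (1, 31), (2, 0), (2, 2), (2, 6), (2, 9), (2, 13), (2, 15), (2, 16), (2, 18), (2, 22), (2, 25), (2, 29), (2, 31), (3, 0), (3, 2), (3, 6), (3, 9), (3, 13), (3, 15), (3, 16), (3, 18), (3, 22), (3, 25), (3, 29), (3, 31)]
Holes: [(0, 0), (0, 2), (0, 6), (0, 9), (0, 13), (0, 15), (0, 16), (0, 18), (0, 22), (0, 25), (0, 29), (0, 31), (1, 0), (1, 2), (1, 6), (1, 9), (1, 13), (1, 15), (1, 16), (1, 18), (1, 22), (1, 25), (1, 29), (1, 31), (2, 0), (2, 2), (2, 6), (2, 9), (2, 13), (2, 15), (2, 16), (2, 18), (2, 22), (2, 25), (2, 29), (2, 31), (3, 0), (3, 2), (3, 6), (3, 9), (3, 13), (3, 15), (3, 16), (3, 18), (3, 22), (3, 25), (3, 29), (3, 31)]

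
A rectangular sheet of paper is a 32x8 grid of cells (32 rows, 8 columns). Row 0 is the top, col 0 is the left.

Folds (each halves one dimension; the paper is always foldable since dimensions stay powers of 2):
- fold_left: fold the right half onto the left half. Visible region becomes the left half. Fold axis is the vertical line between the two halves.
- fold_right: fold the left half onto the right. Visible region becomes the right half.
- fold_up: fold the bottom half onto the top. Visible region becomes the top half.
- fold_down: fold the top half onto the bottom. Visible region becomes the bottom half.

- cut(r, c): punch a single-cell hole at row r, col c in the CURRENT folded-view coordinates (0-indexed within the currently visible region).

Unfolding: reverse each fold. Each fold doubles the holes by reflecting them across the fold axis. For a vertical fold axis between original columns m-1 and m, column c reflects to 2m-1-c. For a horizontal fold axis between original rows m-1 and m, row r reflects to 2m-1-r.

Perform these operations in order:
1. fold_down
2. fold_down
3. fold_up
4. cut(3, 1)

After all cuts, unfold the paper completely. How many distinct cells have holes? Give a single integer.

Op 1 fold_down: fold axis h@16; visible region now rows[16,32) x cols[0,8) = 16x8
Op 2 fold_down: fold axis h@24; visible region now rows[24,32) x cols[0,8) = 8x8
Op 3 fold_up: fold axis h@28; visible region now rows[24,28) x cols[0,8) = 4x8
Op 4 cut(3, 1): punch at orig (27,1); cuts so far [(27, 1)]; region rows[24,28) x cols[0,8) = 4x8
Unfold 1 (reflect across h@28): 2 holes -> [(27, 1), (28, 1)]
Unfold 2 (reflect across h@24): 4 holes -> [(19, 1), (20, 1), (27, 1), (28, 1)]
Unfold 3 (reflect across h@16): 8 holes -> [(3, 1), (4, 1), (11, 1), (12, 1), (19, 1), (20, 1), (27, 1), (28, 1)]

Answer: 8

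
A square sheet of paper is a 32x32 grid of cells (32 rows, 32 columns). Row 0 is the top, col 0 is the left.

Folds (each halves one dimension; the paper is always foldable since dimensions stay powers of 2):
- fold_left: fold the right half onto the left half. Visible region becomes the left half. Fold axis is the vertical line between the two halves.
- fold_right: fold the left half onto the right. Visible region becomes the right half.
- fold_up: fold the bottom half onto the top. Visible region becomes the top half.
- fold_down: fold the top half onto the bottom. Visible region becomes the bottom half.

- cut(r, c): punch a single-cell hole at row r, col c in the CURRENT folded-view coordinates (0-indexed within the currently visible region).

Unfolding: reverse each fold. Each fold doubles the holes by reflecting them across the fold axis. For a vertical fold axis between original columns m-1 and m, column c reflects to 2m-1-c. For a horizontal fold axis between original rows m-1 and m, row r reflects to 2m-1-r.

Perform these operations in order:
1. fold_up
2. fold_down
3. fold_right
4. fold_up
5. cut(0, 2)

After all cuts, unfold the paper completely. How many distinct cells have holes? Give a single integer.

Answer: 16

Derivation:
Op 1 fold_up: fold axis h@16; visible region now rows[0,16) x cols[0,32) = 16x32
Op 2 fold_down: fold axis h@8; visible region now rows[8,16) x cols[0,32) = 8x32
Op 3 fold_right: fold axis v@16; visible region now rows[8,16) x cols[16,32) = 8x16
Op 4 fold_up: fold axis h@12; visible region now rows[8,12) x cols[16,32) = 4x16
Op 5 cut(0, 2): punch at orig (8,18); cuts so far [(8, 18)]; region rows[8,12) x cols[16,32) = 4x16
Unfold 1 (reflect across h@12): 2 holes -> [(8, 18), (15, 18)]
Unfold 2 (reflect across v@16): 4 holes -> [(8, 13), (8, 18), (15, 13), (15, 18)]
Unfold 3 (reflect across h@8): 8 holes -> [(0, 13), (0, 18), (7, 13), (7, 18), (8, 13), (8, 18), (15, 13), (15, 18)]
Unfold 4 (reflect across h@16): 16 holes -> [(0, 13), (0, 18), (7, 13), (7, 18), (8, 13), (8, 18), (15, 13), (15, 18), (16, 13), (16, 18), (23, 13), (23, 18), (24, 13), (24, 18), (31, 13), (31, 18)]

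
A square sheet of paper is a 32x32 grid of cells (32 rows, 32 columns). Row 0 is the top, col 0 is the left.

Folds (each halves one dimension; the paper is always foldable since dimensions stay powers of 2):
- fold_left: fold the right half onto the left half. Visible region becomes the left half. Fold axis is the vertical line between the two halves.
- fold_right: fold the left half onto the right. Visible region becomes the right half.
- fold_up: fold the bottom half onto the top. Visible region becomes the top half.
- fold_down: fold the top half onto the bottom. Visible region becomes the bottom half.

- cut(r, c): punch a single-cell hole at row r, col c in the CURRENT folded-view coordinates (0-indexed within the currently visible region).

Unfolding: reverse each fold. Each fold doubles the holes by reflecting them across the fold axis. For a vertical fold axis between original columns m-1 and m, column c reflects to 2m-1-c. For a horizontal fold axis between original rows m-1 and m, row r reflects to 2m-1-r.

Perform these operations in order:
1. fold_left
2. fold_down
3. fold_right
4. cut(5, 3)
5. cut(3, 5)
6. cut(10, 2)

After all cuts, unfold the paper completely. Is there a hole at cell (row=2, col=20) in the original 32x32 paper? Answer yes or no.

Answer: no

Derivation:
Op 1 fold_left: fold axis v@16; visible region now rows[0,32) x cols[0,16) = 32x16
Op 2 fold_down: fold axis h@16; visible region now rows[16,32) x cols[0,16) = 16x16
Op 3 fold_right: fold axis v@8; visible region now rows[16,32) x cols[8,16) = 16x8
Op 4 cut(5, 3): punch at orig (21,11); cuts so far [(21, 11)]; region rows[16,32) x cols[8,16) = 16x8
Op 5 cut(3, 5): punch at orig (19,13); cuts so far [(19, 13), (21, 11)]; region rows[16,32) x cols[8,16) = 16x8
Op 6 cut(10, 2): punch at orig (26,10); cuts so far [(19, 13), (21, 11), (26, 10)]; region rows[16,32) x cols[8,16) = 16x8
Unfold 1 (reflect across v@8): 6 holes -> [(19, 2), (19, 13), (21, 4), (21, 11), (26, 5), (26, 10)]
Unfold 2 (reflect across h@16): 12 holes -> [(5, 5), (5, 10), (10, 4), (10, 11), (12, 2), (12, 13), (19, 2), (19, 13), (21, 4), (21, 11), (26, 5), (26, 10)]
Unfold 3 (reflect across v@16): 24 holes -> [(5, 5), (5, 10), (5, 21), (5, 26), (10, 4), (10, 11), (10, 20), (10, 27), (12, 2), (12, 13), (12, 18), (12, 29), (19, 2), (19, 13), (19, 18), (19, 29), (21, 4), (21, 11), (21, 20), (21, 27), (26, 5), (26, 10), (26, 21), (26, 26)]
Holes: [(5, 5), (5, 10), (5, 21), (5, 26), (10, 4), (10, 11), (10, 20), (10, 27), (12, 2), (12, 13), (12, 18), (12, 29), (19, 2), (19, 13), (19, 18), (19, 29), (21, 4), (21, 11), (21, 20), (21, 27), (26, 5), (26, 10), (26, 21), (26, 26)]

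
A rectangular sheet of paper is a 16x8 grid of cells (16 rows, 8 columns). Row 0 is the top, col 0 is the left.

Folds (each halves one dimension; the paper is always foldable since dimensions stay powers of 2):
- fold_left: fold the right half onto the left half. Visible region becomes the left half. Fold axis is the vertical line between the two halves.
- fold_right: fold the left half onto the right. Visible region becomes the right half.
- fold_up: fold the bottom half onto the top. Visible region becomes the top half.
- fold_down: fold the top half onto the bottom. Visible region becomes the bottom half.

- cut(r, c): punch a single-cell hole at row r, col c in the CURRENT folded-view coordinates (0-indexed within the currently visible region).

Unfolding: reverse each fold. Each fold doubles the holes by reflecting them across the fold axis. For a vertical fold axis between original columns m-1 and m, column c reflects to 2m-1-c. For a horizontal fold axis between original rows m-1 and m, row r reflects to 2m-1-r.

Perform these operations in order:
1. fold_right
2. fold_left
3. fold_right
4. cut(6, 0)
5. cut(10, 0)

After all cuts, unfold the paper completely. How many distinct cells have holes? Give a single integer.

Op 1 fold_right: fold axis v@4; visible region now rows[0,16) x cols[4,8) = 16x4
Op 2 fold_left: fold axis v@6; visible region now rows[0,16) x cols[4,6) = 16x2
Op 3 fold_right: fold axis v@5; visible region now rows[0,16) x cols[5,6) = 16x1
Op 4 cut(6, 0): punch at orig (6,5); cuts so far [(6, 5)]; region rows[0,16) x cols[5,6) = 16x1
Op 5 cut(10, 0): punch at orig (10,5); cuts so far [(6, 5), (10, 5)]; region rows[0,16) x cols[5,6) = 16x1
Unfold 1 (reflect across v@5): 4 holes -> [(6, 4), (6, 5), (10, 4), (10, 5)]
Unfold 2 (reflect across v@6): 8 holes -> [(6, 4), (6, 5), (6, 6), (6, 7), (10, 4), (10, 5), (10, 6), (10, 7)]
Unfold 3 (reflect across v@4): 16 holes -> [(6, 0), (6, 1), (6, 2), (6, 3), (6, 4), (6, 5), (6, 6), (6, 7), (10, 0), (10, 1), (10, 2), (10, 3), (10, 4), (10, 5), (10, 6), (10, 7)]

Answer: 16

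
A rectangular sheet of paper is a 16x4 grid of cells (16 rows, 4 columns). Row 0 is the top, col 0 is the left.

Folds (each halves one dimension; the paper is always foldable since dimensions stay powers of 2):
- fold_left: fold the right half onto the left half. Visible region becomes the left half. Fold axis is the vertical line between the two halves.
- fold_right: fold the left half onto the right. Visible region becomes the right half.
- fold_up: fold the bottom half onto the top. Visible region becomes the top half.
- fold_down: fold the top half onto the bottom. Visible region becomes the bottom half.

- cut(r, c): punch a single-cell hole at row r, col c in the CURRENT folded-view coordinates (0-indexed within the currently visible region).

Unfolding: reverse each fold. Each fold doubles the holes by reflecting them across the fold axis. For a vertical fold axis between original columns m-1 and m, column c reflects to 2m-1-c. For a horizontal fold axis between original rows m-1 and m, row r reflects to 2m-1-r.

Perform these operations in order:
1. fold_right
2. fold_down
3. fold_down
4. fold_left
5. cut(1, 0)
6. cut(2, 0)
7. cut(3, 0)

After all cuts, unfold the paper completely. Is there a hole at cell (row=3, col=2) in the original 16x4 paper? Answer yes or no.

Answer: no

Derivation:
Op 1 fold_right: fold axis v@2; visible region now rows[0,16) x cols[2,4) = 16x2
Op 2 fold_down: fold axis h@8; visible region now rows[8,16) x cols[2,4) = 8x2
Op 3 fold_down: fold axis h@12; visible region now rows[12,16) x cols[2,4) = 4x2
Op 4 fold_left: fold axis v@3; visible region now rows[12,16) x cols[2,3) = 4x1
Op 5 cut(1, 0): punch at orig (13,2); cuts so far [(13, 2)]; region rows[12,16) x cols[2,3) = 4x1
Op 6 cut(2, 0): punch at orig (14,2); cuts so far [(13, 2), (14, 2)]; region rows[12,16) x cols[2,3) = 4x1
Op 7 cut(3, 0): punch at orig (15,2); cuts so far [(13, 2), (14, 2), (15, 2)]; region rows[12,16) x cols[2,3) = 4x1
Unfold 1 (reflect across v@3): 6 holes -> [(13, 2), (13, 3), (14, 2), (14, 3), (15, 2), (15, 3)]
Unfold 2 (reflect across h@12): 12 holes -> [(8, 2), (8, 3), (9, 2), (9, 3), (10, 2), (10, 3), (13, 2), (13, 3), (14, 2), (14, 3), (15, 2), (15, 3)]
Unfold 3 (reflect across h@8): 24 holes -> [(0, 2), (0, 3), (1, 2), (1, 3), (2, 2), (2, 3), (5, 2), (5, 3), (6, 2), (6, 3), (7, 2), (7, 3), (8, 2), (8, 3), (9, 2), (9, 3), (10, 2), (10, 3), (13, 2), (13, 3), (14, 2), (14, 3), (15, 2), (15, 3)]
Unfold 4 (reflect across v@2): 48 holes -> [(0, 0), (0, 1), (0, 2), (0, 3), (1, 0), (1, 1), (1, 2), (1, 3), (2, 0), (2, 1), (2, 2), (2, 3), (5, 0), (5, 1), (5, 2), (5, 3), (6, 0), (6, 1), (6, 2), (6, 3), (7, 0), (7, 1), (7, 2), (7, 3), (8, 0), (8, 1), (8, 2), (8, 3), (9, 0), (9, 1), (9, 2), (9, 3), (10, 0), (10, 1), (10, 2), (10, 3), (13, 0), (13, 1), (13, 2), (13, 3), (14, 0), (14, 1), (14, 2), (14, 3), (15, 0), (15, 1), (15, 2), (15, 3)]
Holes: [(0, 0), (0, 1), (0, 2), (0, 3), (1, 0), (1, 1), (1, 2), (1, 3), (2, 0), (2, 1), (2, 2), (2, 3), (5, 0), (5, 1), (5, 2), (5, 3), (6, 0), (6, 1), (6, 2), (6, 3), (7, 0), (7, 1), (7, 2), (7, 3), (8, 0), (8, 1), (8, 2), (8, 3), (9, 0), (9, 1), (9, 2), (9, 3), (10, 0), (10, 1), (10, 2), (10, 3), (13, 0), (13, 1), (13, 2), (13, 3), (14, 0), (14, 1), (14, 2), (14, 3), (15, 0), (15, 1), (15, 2), (15, 3)]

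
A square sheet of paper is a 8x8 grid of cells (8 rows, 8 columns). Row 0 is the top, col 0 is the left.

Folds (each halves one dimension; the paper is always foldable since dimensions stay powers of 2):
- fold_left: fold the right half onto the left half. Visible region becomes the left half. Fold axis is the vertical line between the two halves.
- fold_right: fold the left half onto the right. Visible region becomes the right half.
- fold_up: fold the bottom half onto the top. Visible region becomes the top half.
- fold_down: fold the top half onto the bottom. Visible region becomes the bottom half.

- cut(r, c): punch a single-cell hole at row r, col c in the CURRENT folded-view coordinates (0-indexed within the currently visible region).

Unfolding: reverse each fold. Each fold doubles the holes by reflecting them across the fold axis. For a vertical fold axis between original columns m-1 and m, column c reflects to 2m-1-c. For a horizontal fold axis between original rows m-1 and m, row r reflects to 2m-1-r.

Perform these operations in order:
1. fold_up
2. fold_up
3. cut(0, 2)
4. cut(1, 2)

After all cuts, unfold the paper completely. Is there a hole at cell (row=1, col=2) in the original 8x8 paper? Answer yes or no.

Answer: yes

Derivation:
Op 1 fold_up: fold axis h@4; visible region now rows[0,4) x cols[0,8) = 4x8
Op 2 fold_up: fold axis h@2; visible region now rows[0,2) x cols[0,8) = 2x8
Op 3 cut(0, 2): punch at orig (0,2); cuts so far [(0, 2)]; region rows[0,2) x cols[0,8) = 2x8
Op 4 cut(1, 2): punch at orig (1,2); cuts so far [(0, 2), (1, 2)]; region rows[0,2) x cols[0,8) = 2x8
Unfold 1 (reflect across h@2): 4 holes -> [(0, 2), (1, 2), (2, 2), (3, 2)]
Unfold 2 (reflect across h@4): 8 holes -> [(0, 2), (1, 2), (2, 2), (3, 2), (4, 2), (5, 2), (6, 2), (7, 2)]
Holes: [(0, 2), (1, 2), (2, 2), (3, 2), (4, 2), (5, 2), (6, 2), (7, 2)]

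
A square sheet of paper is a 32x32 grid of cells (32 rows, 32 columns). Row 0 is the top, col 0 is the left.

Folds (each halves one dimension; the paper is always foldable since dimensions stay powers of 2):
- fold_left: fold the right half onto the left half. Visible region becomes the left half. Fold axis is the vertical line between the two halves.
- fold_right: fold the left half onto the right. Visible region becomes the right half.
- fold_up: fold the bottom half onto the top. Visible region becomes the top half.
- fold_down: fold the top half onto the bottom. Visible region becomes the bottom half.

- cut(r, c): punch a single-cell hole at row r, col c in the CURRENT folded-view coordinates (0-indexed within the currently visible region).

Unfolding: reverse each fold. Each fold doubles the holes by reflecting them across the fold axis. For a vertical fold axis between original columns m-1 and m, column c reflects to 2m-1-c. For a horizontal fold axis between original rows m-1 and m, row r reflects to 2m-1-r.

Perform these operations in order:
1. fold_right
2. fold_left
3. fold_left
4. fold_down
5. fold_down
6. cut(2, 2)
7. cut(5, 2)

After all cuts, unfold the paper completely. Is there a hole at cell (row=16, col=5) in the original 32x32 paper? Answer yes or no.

Op 1 fold_right: fold axis v@16; visible region now rows[0,32) x cols[16,32) = 32x16
Op 2 fold_left: fold axis v@24; visible region now rows[0,32) x cols[16,24) = 32x8
Op 3 fold_left: fold axis v@20; visible region now rows[0,32) x cols[16,20) = 32x4
Op 4 fold_down: fold axis h@16; visible region now rows[16,32) x cols[16,20) = 16x4
Op 5 fold_down: fold axis h@24; visible region now rows[24,32) x cols[16,20) = 8x4
Op 6 cut(2, 2): punch at orig (26,18); cuts so far [(26, 18)]; region rows[24,32) x cols[16,20) = 8x4
Op 7 cut(5, 2): punch at orig (29,18); cuts so far [(26, 18), (29, 18)]; region rows[24,32) x cols[16,20) = 8x4
Unfold 1 (reflect across h@24): 4 holes -> [(18, 18), (21, 18), (26, 18), (29, 18)]
Unfold 2 (reflect across h@16): 8 holes -> [(2, 18), (5, 18), (10, 18), (13, 18), (18, 18), (21, 18), (26, 18), (29, 18)]
Unfold 3 (reflect across v@20): 16 holes -> [(2, 18), (2, 21), (5, 18), (5, 21), (10, 18), (10, 21), (13, 18), (13, 21), (18, 18), (18, 21), (21, 18), (21, 21), (26, 18), (26, 21), (29, 18), (29, 21)]
Unfold 4 (reflect across v@24): 32 holes -> [(2, 18), (2, 21), (2, 26), (2, 29), (5, 18), (5, 21), (5, 26), (5, 29), (10, 18), (10, 21), (10, 26), (10, 29), (13, 18), (13, 21), (13, 26), (13, 29), (18, 18), (18, 21), (18, 26), (18, 29), (21, 18), (21, 21), (21, 26), (21, 29), (26, 18), (26, 21), (26, 26), (26, 29), (29, 18), (29, 21), (29, 26), (29, 29)]
Unfold 5 (reflect across v@16): 64 holes -> [(2, 2), (2, 5), (2, 10), (2, 13), (2, 18), (2, 21), (2, 26), (2, 29), (5, 2), (5, 5), (5, 10), (5, 13), (5, 18), (5, 21), (5, 26), (5, 29), (10, 2), (10, 5), (10, 10), (10, 13), (10, 18), (10, 21), (10, 26), (10, 29), (13, 2), (13, 5), (13, 10), (13, 13), (13, 18), (13, 21), (13, 26), (13, 29), (18, 2), (18, 5), (18, 10), (18, 13), (18, 18), (18, 21), (18, 26), (18, 29), (21, 2), (21, 5), (21, 10), (21, 13), (21, 18), (21, 21), (21, 26), (21, 29), (26, 2), (26, 5), (26, 10), (26, 13), (26, 18), (26, 21), (26, 26), (26, 29), (29, 2), (29, 5), (29, 10), (29, 13), (29, 18), (29, 21), (29, 26), (29, 29)]
Holes: [(2, 2), (2, 5), (2, 10), (2, 13), (2, 18), (2, 21), (2, 26), (2, 29), (5, 2), (5, 5), (5, 10), (5, 13), (5, 18), (5, 21), (5, 26), (5, 29), (10, 2), (10, 5), (10, 10), (10, 13), (10, 18), (10, 21), (10, 26), (10, 29), (13, 2), (13, 5), (13, 10), (13, 13), (13, 18), (13, 21), (13, 26), (13, 29), (18, 2), (18, 5), (18, 10), (18, 13), (18, 18), (18, 21), (18, 26), (18, 29), (21, 2), (21, 5), (21, 10), (21, 13), (21, 18), (21, 21), (21, 26), (21, 29), (26, 2), (26, 5), (26, 10), (26, 13), (26, 18), (26, 21), (26, 26), (26, 29), (29, 2), (29, 5), (29, 10), (29, 13), (29, 18), (29, 21), (29, 26), (29, 29)]

Answer: no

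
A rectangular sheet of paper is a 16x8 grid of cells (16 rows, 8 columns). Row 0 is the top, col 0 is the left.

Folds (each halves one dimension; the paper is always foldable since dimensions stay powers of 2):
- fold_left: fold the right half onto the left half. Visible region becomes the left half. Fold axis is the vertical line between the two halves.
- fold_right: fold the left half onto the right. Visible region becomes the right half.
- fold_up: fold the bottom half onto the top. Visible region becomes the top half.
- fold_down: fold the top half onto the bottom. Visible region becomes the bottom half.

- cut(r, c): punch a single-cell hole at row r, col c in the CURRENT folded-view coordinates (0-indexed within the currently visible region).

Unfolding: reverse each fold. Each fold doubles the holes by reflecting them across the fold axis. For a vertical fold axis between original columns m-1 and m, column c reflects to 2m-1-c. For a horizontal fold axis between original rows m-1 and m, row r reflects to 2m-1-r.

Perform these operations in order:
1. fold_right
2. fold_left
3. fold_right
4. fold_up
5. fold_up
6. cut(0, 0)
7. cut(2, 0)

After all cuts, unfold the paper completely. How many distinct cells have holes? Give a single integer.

Op 1 fold_right: fold axis v@4; visible region now rows[0,16) x cols[4,8) = 16x4
Op 2 fold_left: fold axis v@6; visible region now rows[0,16) x cols[4,6) = 16x2
Op 3 fold_right: fold axis v@5; visible region now rows[0,16) x cols[5,6) = 16x1
Op 4 fold_up: fold axis h@8; visible region now rows[0,8) x cols[5,6) = 8x1
Op 5 fold_up: fold axis h@4; visible region now rows[0,4) x cols[5,6) = 4x1
Op 6 cut(0, 0): punch at orig (0,5); cuts so far [(0, 5)]; region rows[0,4) x cols[5,6) = 4x1
Op 7 cut(2, 0): punch at orig (2,5); cuts so far [(0, 5), (2, 5)]; region rows[0,4) x cols[5,6) = 4x1
Unfold 1 (reflect across h@4): 4 holes -> [(0, 5), (2, 5), (5, 5), (7, 5)]
Unfold 2 (reflect across h@8): 8 holes -> [(0, 5), (2, 5), (5, 5), (7, 5), (8, 5), (10, 5), (13, 5), (15, 5)]
Unfold 3 (reflect across v@5): 16 holes -> [(0, 4), (0, 5), (2, 4), (2, 5), (5, 4), (5, 5), (7, 4), (7, 5), (8, 4), (8, 5), (10, 4), (10, 5), (13, 4), (13, 5), (15, 4), (15, 5)]
Unfold 4 (reflect across v@6): 32 holes -> [(0, 4), (0, 5), (0, 6), (0, 7), (2, 4), (2, 5), (2, 6), (2, 7), (5, 4), (5, 5), (5, 6), (5, 7), (7, 4), (7, 5), (7, 6), (7, 7), (8, 4), (8, 5), (8, 6), (8, 7), (10, 4), (10, 5), (10, 6), (10, 7), (13, 4), (13, 5), (13, 6), (13, 7), (15, 4), (15, 5), (15, 6), (15, 7)]
Unfold 5 (reflect across v@4): 64 holes -> [(0, 0), (0, 1), (0, 2), (0, 3), (0, 4), (0, 5), (0, 6), (0, 7), (2, 0), (2, 1), (2, 2), (2, 3), (2, 4), (2, 5), (2, 6), (2, 7), (5, 0), (5, 1), (5, 2), (5, 3), (5, 4), (5, 5), (5, 6), (5, 7), (7, 0), (7, 1), (7, 2), (7, 3), (7, 4), (7, 5), (7, 6), (7, 7), (8, 0), (8, 1), (8, 2), (8, 3), (8, 4), (8, 5), (8, 6), (8, 7), (10, 0), (10, 1), (10, 2), (10, 3), (10, 4), (10, 5), (10, 6), (10, 7), (13, 0), (13, 1), (13, 2), (13, 3), (13, 4), (13, 5), (13, 6), (13, 7), (15, 0), (15, 1), (15, 2), (15, 3), (15, 4), (15, 5), (15, 6), (15, 7)]

Answer: 64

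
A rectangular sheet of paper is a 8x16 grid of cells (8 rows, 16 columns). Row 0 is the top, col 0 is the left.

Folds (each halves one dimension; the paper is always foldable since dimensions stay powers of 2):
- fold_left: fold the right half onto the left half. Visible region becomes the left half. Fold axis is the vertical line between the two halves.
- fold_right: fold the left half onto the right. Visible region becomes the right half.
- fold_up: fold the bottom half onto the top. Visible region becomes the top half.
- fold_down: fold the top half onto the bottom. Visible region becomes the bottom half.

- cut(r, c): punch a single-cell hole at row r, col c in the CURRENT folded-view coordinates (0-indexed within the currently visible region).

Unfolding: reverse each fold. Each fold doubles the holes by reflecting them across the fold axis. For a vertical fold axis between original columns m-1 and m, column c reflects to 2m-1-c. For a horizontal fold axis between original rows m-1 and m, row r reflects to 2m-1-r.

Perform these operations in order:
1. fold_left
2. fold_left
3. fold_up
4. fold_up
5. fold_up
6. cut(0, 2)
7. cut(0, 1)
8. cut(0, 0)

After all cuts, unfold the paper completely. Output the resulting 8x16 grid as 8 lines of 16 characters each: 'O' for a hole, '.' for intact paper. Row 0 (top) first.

Op 1 fold_left: fold axis v@8; visible region now rows[0,8) x cols[0,8) = 8x8
Op 2 fold_left: fold axis v@4; visible region now rows[0,8) x cols[0,4) = 8x4
Op 3 fold_up: fold axis h@4; visible region now rows[0,4) x cols[0,4) = 4x4
Op 4 fold_up: fold axis h@2; visible region now rows[0,2) x cols[0,4) = 2x4
Op 5 fold_up: fold axis h@1; visible region now rows[0,1) x cols[0,4) = 1x4
Op 6 cut(0, 2): punch at orig (0,2); cuts so far [(0, 2)]; region rows[0,1) x cols[0,4) = 1x4
Op 7 cut(0, 1): punch at orig (0,1); cuts so far [(0, 1), (0, 2)]; region rows[0,1) x cols[0,4) = 1x4
Op 8 cut(0, 0): punch at orig (0,0); cuts so far [(0, 0), (0, 1), (0, 2)]; region rows[0,1) x cols[0,4) = 1x4
Unfold 1 (reflect across h@1): 6 holes -> [(0, 0), (0, 1), (0, 2), (1, 0), (1, 1), (1, 2)]
Unfold 2 (reflect across h@2): 12 holes -> [(0, 0), (0, 1), (0, 2), (1, 0), (1, 1), (1, 2), (2, 0), (2, 1), (2, 2), (3, 0), (3, 1), (3, 2)]
Unfold 3 (reflect across h@4): 24 holes -> [(0, 0), (0, 1), (0, 2), (1, 0), (1, 1), (1, 2), (2, 0), (2, 1), (2, 2), (3, 0), (3, 1), (3, 2), (4, 0), (4, 1), (4, 2), (5, 0), (5, 1), (5, 2), (6, 0), (6, 1), (6, 2), (7, 0), (7, 1), (7, 2)]
Unfold 4 (reflect across v@4): 48 holes -> [(0, 0), (0, 1), (0, 2), (0, 5), (0, 6), (0, 7), (1, 0), (1, 1), (1, 2), (1, 5), (1, 6), (1, 7), (2, 0), (2, 1), (2, 2), (2, 5), (2, 6), (2, 7), (3, 0), (3, 1), (3, 2), (3, 5), (3, 6), (3, 7), (4, 0), (4, 1), (4, 2), (4, 5), (4, 6), (4, 7), (5, 0), (5, 1), (5, 2), (5, 5), (5, 6), (5, 7), (6, 0), (6, 1), (6, 2), (6, 5), (6, 6), (6, 7), (7, 0), (7, 1), (7, 2), (7, 5), (7, 6), (7, 7)]
Unfold 5 (reflect across v@8): 96 holes -> [(0, 0), (0, 1), (0, 2), (0, 5), (0, 6), (0, 7), (0, 8), (0, 9), (0, 10), (0, 13), (0, 14), (0, 15), (1, 0), (1, 1), (1, 2), (1, 5), (1, 6), (1, 7), (1, 8), (1, 9), (1, 10), (1, 13), (1, 14), (1, 15), (2, 0), (2, 1), (2, 2), (2, 5), (2, 6), (2, 7), (2, 8), (2, 9), (2, 10), (2, 13), (2, 14), (2, 15), (3, 0), (3, 1), (3, 2), (3, 5), (3, 6), (3, 7), (3, 8), (3, 9), (3, 10), (3, 13), (3, 14), (3, 15), (4, 0), (4, 1), (4, 2), (4, 5), (4, 6), (4, 7), (4, 8), (4, 9), (4, 10), (4, 13), (4, 14), (4, 15), (5, 0), (5, 1), (5, 2), (5, 5), (5, 6), (5, 7), (5, 8), (5, 9), (5, 10), (5, 13), (5, 14), (5, 15), (6, 0), (6, 1), (6, 2), (6, 5), (6, 6), (6, 7), (6, 8), (6, 9), (6, 10), (6, 13), (6, 14), (6, 15), (7, 0), (7, 1), (7, 2), (7, 5), (7, 6), (7, 7), (7, 8), (7, 9), (7, 10), (7, 13), (7, 14), (7, 15)]

Answer: OOO..OOOOOO..OOO
OOO..OOOOOO..OOO
OOO..OOOOOO..OOO
OOO..OOOOOO..OOO
OOO..OOOOOO..OOO
OOO..OOOOOO..OOO
OOO..OOOOOO..OOO
OOO..OOOOOO..OOO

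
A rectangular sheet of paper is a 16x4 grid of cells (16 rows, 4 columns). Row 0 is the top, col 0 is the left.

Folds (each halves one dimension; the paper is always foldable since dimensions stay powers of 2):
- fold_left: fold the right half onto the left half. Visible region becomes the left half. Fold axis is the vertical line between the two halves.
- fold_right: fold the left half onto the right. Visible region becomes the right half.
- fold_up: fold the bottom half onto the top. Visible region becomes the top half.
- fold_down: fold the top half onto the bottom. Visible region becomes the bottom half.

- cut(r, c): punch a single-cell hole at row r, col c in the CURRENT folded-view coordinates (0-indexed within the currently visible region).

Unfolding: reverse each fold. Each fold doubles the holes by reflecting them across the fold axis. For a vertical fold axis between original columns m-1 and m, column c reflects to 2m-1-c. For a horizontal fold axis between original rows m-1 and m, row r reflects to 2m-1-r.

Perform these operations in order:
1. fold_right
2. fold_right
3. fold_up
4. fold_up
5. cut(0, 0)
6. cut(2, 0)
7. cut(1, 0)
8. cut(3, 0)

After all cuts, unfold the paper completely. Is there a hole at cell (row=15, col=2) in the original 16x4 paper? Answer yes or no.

Op 1 fold_right: fold axis v@2; visible region now rows[0,16) x cols[2,4) = 16x2
Op 2 fold_right: fold axis v@3; visible region now rows[0,16) x cols[3,4) = 16x1
Op 3 fold_up: fold axis h@8; visible region now rows[0,8) x cols[3,4) = 8x1
Op 4 fold_up: fold axis h@4; visible region now rows[0,4) x cols[3,4) = 4x1
Op 5 cut(0, 0): punch at orig (0,3); cuts so far [(0, 3)]; region rows[0,4) x cols[3,4) = 4x1
Op 6 cut(2, 0): punch at orig (2,3); cuts so far [(0, 3), (2, 3)]; region rows[0,4) x cols[3,4) = 4x1
Op 7 cut(1, 0): punch at orig (1,3); cuts so far [(0, 3), (1, 3), (2, 3)]; region rows[0,4) x cols[3,4) = 4x1
Op 8 cut(3, 0): punch at orig (3,3); cuts so far [(0, 3), (1, 3), (2, 3), (3, 3)]; region rows[0,4) x cols[3,4) = 4x1
Unfold 1 (reflect across h@4): 8 holes -> [(0, 3), (1, 3), (2, 3), (3, 3), (4, 3), (5, 3), (6, 3), (7, 3)]
Unfold 2 (reflect across h@8): 16 holes -> [(0, 3), (1, 3), (2, 3), (3, 3), (4, 3), (5, 3), (6, 3), (7, 3), (8, 3), (9, 3), (10, 3), (11, 3), (12, 3), (13, 3), (14, 3), (15, 3)]
Unfold 3 (reflect across v@3): 32 holes -> [(0, 2), (0, 3), (1, 2), (1, 3), (2, 2), (2, 3), (3, 2), (3, 3), (4, 2), (4, 3), (5, 2), (5, 3), (6, 2), (6, 3), (7, 2), (7, 3), (8, 2), (8, 3), (9, 2), (9, 3), (10, 2), (10, 3), (11, 2), (11, 3), (12, 2), (12, 3), (13, 2), (13, 3), (14, 2), (14, 3), (15, 2), (15, 3)]
Unfold 4 (reflect across v@2): 64 holes -> [(0, 0), (0, 1), (0, 2), (0, 3), (1, 0), (1, 1), (1, 2), (1, 3), (2, 0), (2, 1), (2, 2), (2, 3), (3, 0), (3, 1), (3, 2), (3, 3), (4, 0), (4, 1), (4, 2), (4, 3), (5, 0), (5, 1), (5, 2), (5, 3), (6, 0), (6, 1), (6, 2), (6, 3), (7, 0), (7, 1), (7, 2), (7, 3), (8, 0), (8, 1), (8, 2), (8, 3), (9, 0), (9, 1), (9, 2), (9, 3), (10, 0), (10, 1), (10, 2), (10, 3), (11, 0), (11, 1), (11, 2), (11, 3), (12, 0), (12, 1), (12, 2), (12, 3), (13, 0), (13, 1), (13, 2), (13, 3), (14, 0), (14, 1), (14, 2), (14, 3), (15, 0), (15, 1), (15, 2), (15, 3)]
Holes: [(0, 0), (0, 1), (0, 2), (0, 3), (1, 0), (1, 1), (1, 2), (1, 3), (2, 0), (2, 1), (2, 2), (2, 3), (3, 0), (3, 1), (3, 2), (3, 3), (4, 0), (4, 1), (4, 2), (4, 3), (5, 0), (5, 1), (5, 2), (5, 3), (6, 0), (6, 1), (6, 2), (6, 3), (7, 0), (7, 1), (7, 2), (7, 3), (8, 0), (8, 1), (8, 2), (8, 3), (9, 0), (9, 1), (9, 2), (9, 3), (10, 0), (10, 1), (10, 2), (10, 3), (11, 0), (11, 1), (11, 2), (11, 3), (12, 0), (12, 1), (12, 2), (12, 3), (13, 0), (13, 1), (13, 2), (13, 3), (14, 0), (14, 1), (14, 2), (14, 3), (15, 0), (15, 1), (15, 2), (15, 3)]

Answer: yes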